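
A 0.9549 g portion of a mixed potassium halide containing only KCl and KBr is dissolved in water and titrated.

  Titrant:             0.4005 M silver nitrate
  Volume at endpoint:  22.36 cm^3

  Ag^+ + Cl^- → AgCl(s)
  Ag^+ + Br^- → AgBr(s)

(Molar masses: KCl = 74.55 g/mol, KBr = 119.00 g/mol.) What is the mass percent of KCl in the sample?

19.45 %

n(AgNO3) = 0.02236 × 0.4005 = 8.955 × 10^-3 mol
Let x = n(KCl), y = n(KBr).
Titrant: 1x + 1y = 8.955 × 10^-3;  mass: 74.55x + 119.00y = 0.9549
Solving, x = 2.492 × 10^-3 mol, y = 6.463 × 10^-3 mol
mass of KCl = 2.492 × 10^-3 × 74.55 = 0.1858 g
% KCl = 0.1858 / 0.9549 × 100 = 19.45 %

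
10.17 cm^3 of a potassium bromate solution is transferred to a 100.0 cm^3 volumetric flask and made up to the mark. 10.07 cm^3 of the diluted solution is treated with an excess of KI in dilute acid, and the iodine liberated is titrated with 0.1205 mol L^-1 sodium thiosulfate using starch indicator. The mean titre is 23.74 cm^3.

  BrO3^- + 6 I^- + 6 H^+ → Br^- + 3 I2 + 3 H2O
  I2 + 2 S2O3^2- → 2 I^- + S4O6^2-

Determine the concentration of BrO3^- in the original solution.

n(S2O3^2-) = 0.02374 × 0.1205 = 2.861 × 10^-3 mol
n(I2) = n(S2O3^2-)/2 = 1.430 × 10^-3 mol
From the 1:3 ratio, n(BrO3^-) in the aliquot = 1/3 × 1.430 × 10^-3 = 4.768 × 10^-4 mol
[BrO3^-]_dilute = 4.768 × 10^-4 / 0.01007 = 0.04735 mol/L
[BrO3^-]_original = 0.04735 × 100.0/10.17 = 0.4655 mol/L

0.4655 mol/L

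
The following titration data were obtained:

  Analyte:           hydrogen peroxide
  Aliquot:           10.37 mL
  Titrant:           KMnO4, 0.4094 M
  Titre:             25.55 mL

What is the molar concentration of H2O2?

2.522 M

2 MnO4^- + 5 H2O2 + 6 H^+ → 2 Mn^2+ + 5 O2 + 8 H2O
n(KMnO4) = 0.02555 L × 0.4094 mol/L = 0.01046 mol
From the 5:2 mole ratio, n(H2O2) = 5/2 × 0.01046 = 0.02615 mol
[H2O2] = 0.02615 mol / 0.01037 L = 2.522 mol/L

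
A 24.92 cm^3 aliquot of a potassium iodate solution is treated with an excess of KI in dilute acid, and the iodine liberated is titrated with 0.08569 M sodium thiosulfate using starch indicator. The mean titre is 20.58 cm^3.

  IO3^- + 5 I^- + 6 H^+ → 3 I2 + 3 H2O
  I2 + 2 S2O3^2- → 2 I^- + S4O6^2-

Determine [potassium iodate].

n(S2O3^2-) = 0.02058 × 0.08569 = 1.764 × 10^-3 mol
n(I2) = n(S2O3^2-)/2 = 8.818 × 10^-4 mol
From the 1:3 ratio, n(IO3^-) in the aliquot = 1/3 × 8.818 × 10^-4 = 2.939 × 10^-4 mol
[IO3^-] = 2.939 × 10^-4 / 0.02492 = 0.01179 mol/L

0.01179 M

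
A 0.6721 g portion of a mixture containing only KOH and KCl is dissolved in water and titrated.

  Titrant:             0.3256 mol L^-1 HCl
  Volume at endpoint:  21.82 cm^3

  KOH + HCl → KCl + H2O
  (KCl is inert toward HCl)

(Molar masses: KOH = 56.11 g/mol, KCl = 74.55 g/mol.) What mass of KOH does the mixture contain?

0.3986 g

n(HCl) = 0.02182 × 0.3256 = 7.105 × 10^-3 mol
Let x = n(KOH), y = n(KCl).
Titrant: 1x = 7.105 × 10^-3;  mass: 56.11x + 74.55y = 0.6721
Solving, x = 7.105 × 10^-3 mol, y = 3.668 × 10^-3 mol
mass of KOH = 7.105 × 10^-3 × 56.11 = 0.3986 g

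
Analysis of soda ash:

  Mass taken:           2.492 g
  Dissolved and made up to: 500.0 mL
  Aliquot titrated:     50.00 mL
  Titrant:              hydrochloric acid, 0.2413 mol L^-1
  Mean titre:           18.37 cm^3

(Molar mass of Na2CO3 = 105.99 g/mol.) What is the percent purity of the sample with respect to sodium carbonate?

Na2CO3 + 2 HCl → 2 NaCl + H2O + CO2
n(HCl) per titration = 0.01837 × 0.2413 = 4.433 × 10^-3 mol
From the 1:2 ratio, n(Na2CO3) in each aliquot = 1/2 × 4.433 × 10^-3 = 2.216 × 10^-3 mol
n(Na2CO3) in the whole flask = 2.216 × 10^-3 × 500.0/50.00 = 0.02216 mol
mass of Na2CO3 = 0.02216 × 105.99 = 2.349 g
% Na2CO3 = 2.349 / 2.492 × 100 = 94.27 %

94.27 %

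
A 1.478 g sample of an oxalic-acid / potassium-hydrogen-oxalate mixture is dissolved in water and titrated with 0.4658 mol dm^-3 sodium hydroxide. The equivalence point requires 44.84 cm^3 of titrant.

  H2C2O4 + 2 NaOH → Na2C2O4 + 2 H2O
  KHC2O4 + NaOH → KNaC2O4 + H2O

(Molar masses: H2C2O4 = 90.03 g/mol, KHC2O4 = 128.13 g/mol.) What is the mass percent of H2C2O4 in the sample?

n(NaOH) = 0.04484 × 0.4658 = 0.02089 mol
Let x = n(H2C2O4), y = n(KHC2O4).
Titrant: 2x + 1y = 0.02089;  mass: 90.03x + 128.13y = 1.478
Solving, x = 7.208 × 10^-3 mol, y = 6.470 × 10^-3 mol
mass of H2C2O4 = 7.208 × 10^-3 × 90.03 = 0.6489 g
% H2C2O4 = 0.6489 / 1.478 × 100 = 43.91 %

43.91 %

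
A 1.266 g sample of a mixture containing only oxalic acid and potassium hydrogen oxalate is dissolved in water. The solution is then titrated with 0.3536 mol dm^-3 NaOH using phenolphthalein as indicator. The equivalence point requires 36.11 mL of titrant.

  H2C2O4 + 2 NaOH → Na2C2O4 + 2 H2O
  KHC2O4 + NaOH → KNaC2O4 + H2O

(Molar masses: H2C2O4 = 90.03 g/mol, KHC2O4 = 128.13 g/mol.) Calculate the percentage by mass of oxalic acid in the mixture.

n(NaOH) = 0.03611 × 0.3536 = 0.01277 mol
Let x = n(H2C2O4), y = n(KHC2O4).
Titrant: 2x + 1y = 0.01277;  mass: 90.03x + 128.13y = 1.266
Solving, x = 2.226 × 10^-3 mol, y = 8.317 × 10^-3 mol
mass of H2C2O4 = 2.226 × 10^-3 × 90.03 = 0.2004 g
% H2C2O4 = 0.2004 / 1.266 × 100 = 15.83 %

15.83 %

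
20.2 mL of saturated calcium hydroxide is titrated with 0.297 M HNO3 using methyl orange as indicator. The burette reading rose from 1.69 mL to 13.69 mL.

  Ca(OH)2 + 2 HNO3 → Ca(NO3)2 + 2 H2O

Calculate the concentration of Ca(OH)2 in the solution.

n(HNO3) = 0.0120 L × 0.297 mol/L = 3.56 × 10^-3 mol
From the 1:2 mole ratio, n(Ca(OH)2) = 1/2 × 3.56 × 10^-3 = 1.78 × 10^-3 mol
[Ca(OH)2] = 1.78 × 10^-3 mol / 0.0202 L = 0.0882 mol/L

0.0882 M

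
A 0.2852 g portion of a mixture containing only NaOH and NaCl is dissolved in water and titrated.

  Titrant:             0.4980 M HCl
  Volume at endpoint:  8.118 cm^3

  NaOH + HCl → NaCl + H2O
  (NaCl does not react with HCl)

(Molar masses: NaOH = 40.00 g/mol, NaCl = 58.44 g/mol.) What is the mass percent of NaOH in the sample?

n(HCl) = 0.008118 × 0.4980 = 4.043 × 10^-3 mol
Let x = n(NaOH), y = n(NaCl).
Titrant: 1x = 4.043 × 10^-3;  mass: 40.00x + 58.44y = 0.2852
Solving, x = 4.043 × 10^-3 mol, y = 2.113 × 10^-3 mol
mass of NaOH = 4.043 × 10^-3 × 40.00 = 0.1617 g
% NaOH = 0.1617 / 0.2852 × 100 = 56.70 %

56.70 %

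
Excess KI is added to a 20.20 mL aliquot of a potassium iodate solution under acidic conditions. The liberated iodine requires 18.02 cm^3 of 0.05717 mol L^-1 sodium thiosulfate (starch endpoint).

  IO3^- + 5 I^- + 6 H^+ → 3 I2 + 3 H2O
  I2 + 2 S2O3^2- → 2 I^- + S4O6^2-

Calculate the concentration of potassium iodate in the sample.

n(S2O3^2-) = 0.01802 × 0.05717 = 1.030 × 10^-3 mol
n(I2) = n(S2O3^2-)/2 = 5.151 × 10^-4 mol
From the 1:3 ratio, n(IO3^-) in the aliquot = 1/3 × 5.151 × 10^-4 = 1.717 × 10^-4 mol
[IO3^-] = 1.717 × 10^-4 / 0.02020 = 0.008500 mol/L

0.008500 mol/L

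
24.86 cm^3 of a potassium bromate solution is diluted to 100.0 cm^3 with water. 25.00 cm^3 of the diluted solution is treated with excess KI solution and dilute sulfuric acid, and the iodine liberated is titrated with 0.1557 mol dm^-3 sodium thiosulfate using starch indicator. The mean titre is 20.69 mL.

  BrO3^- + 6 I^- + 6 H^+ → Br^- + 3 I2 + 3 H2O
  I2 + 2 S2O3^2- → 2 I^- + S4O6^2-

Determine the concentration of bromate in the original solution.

0.08639 mol/L

n(S2O3^2-) = 0.02069 × 0.1557 = 3.221 × 10^-3 mol
n(I2) = n(S2O3^2-)/2 = 1.611 × 10^-3 mol
From the 1:3 ratio, n(BrO3^-) in the aliquot = 1/3 × 1.611 × 10^-3 = 5.369 × 10^-4 mol
[BrO3^-]_dilute = 5.369 × 10^-4 / 0.02500 = 0.02148 mol/L
[BrO3^-]_original = 0.02148 × 100.0/24.86 = 0.08639 mol/L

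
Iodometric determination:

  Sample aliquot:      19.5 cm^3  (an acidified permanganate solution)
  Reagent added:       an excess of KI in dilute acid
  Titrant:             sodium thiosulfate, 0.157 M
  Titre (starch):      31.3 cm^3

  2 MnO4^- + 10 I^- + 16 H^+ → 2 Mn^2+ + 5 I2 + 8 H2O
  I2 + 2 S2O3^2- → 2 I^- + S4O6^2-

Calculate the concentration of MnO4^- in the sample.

n(S2O3^2-) = 0.0313 × 0.157 = 4.91 × 10^-3 mol
n(I2) = n(S2O3^2-)/2 = 2.46 × 10^-3 mol
From the 2:5 ratio, n(MnO4^-) in the aliquot = 2/5 × 2.46 × 10^-3 = 9.83 × 10^-4 mol
[MnO4^-] = 9.83 × 10^-4 / 0.0195 = 0.0504 mol/L

0.0504 M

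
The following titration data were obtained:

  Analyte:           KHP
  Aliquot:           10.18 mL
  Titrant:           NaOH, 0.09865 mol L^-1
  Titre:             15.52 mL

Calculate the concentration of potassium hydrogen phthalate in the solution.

KHC8H4O4 + NaOH → KNaC8H4O4 + H2O
n(NaOH) = 0.01552 L × 0.09865 mol/L = 1.531 × 10^-3 mol
n(KHC8H4O4) = 1.531 × 10^-3 mol (1:1 mole ratio)
[KHC8H4O4] = 1.531 × 10^-3 mol / 0.01018 L = 0.1504 mol/L

0.1504 mol/L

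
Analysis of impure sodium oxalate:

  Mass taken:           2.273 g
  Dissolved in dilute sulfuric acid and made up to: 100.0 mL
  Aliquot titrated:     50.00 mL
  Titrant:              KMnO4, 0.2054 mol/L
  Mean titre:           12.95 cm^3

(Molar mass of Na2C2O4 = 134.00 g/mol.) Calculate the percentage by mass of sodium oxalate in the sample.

2 MnO4^- + 5 C2O4^2- + 16 H^+ → 2 Mn^2+ + 10 CO2 + 8 H2O
n(KMnO4) per titration = 0.01295 × 0.2054 = 2.660 × 10^-3 mol
From the 5:2 ratio, n(Na2C2O4) in each aliquot = 5/2 × 2.660 × 10^-3 = 6.650 × 10^-3 mol
n(Na2C2O4) in the whole flask = 6.650 × 10^-3 × 100.0/50.00 = 0.01330 mol
mass of Na2C2O4 = 0.01330 × 134.00 = 1.782 g
% Na2C2O4 = 1.782 / 2.273 × 100 = 78.41 %

78.41 %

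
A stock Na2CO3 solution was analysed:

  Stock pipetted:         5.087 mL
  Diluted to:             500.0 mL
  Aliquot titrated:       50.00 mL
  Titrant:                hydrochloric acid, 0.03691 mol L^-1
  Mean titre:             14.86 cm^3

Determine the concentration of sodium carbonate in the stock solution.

0.5391 mol/L

Na2CO3 + 2 HCl → 2 NaCl + H2O + CO2
n(HCl) = 0.01486 × 0.03691 = 5.485 × 10^-4 mol
From the 1:2 ratio, n(Na2CO3) in the aliquot = 1/2 × 5.485 × 10^-4 = 2.742 × 10^-4 mol
[Na2CO3]_dilute = 2.742 × 10^-4 / 0.05000 = 0.005485 mol/L
Dilution factor = 500.0 / 5.087 = 98.29
[Na2CO3]_stock = 0.005485 × 98.29 = 0.5391 mol/L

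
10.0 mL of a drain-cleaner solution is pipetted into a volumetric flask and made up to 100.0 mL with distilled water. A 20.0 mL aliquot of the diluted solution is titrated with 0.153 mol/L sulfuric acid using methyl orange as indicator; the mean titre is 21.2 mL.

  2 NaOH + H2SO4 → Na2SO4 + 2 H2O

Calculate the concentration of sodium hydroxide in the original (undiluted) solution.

n(H2SO4) = 0.0212 × 0.153 = 3.24 × 10^-3 mol
From the 2:1 ratio, n(NaOH) in the aliquot = 2/1 × 3.24 × 10^-3 = 6.49 × 10^-3 mol
[NaOH]_dilute = 6.49 × 10^-3 / 0.0200 = 0.324 mol/L
Dilution factor = 100.0 / 10.0 = 10.00
[NaOH]_stock = 0.324 × 10.00 = 3.24 mol/L

3.24 mol/L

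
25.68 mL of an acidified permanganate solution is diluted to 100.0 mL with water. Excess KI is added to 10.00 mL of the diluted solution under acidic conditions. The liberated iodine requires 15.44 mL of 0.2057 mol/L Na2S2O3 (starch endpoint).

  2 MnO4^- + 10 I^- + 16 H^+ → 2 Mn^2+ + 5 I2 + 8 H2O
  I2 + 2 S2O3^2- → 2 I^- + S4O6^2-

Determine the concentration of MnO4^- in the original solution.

n(S2O3^2-) = 0.01544 × 0.2057 = 3.176 × 10^-3 mol
n(I2) = n(S2O3^2-)/2 = 1.588 × 10^-3 mol
From the 2:5 ratio, n(MnO4^-) in the aliquot = 2/5 × 1.588 × 10^-3 = 6.352 × 10^-4 mol
[MnO4^-]_dilute = 6.352 × 10^-4 / 0.01000 = 0.06352 mol/L
[MnO4^-]_original = 0.06352 × 100.0/25.68 = 0.2474 mol/L

0.2474 mol/L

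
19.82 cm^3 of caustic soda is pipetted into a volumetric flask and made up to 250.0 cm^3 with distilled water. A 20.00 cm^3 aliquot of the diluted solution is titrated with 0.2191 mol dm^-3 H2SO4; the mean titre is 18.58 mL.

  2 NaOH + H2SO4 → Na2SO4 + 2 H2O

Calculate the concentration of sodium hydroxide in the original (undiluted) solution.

5.135 mol/L

n(H2SO4) = 0.01858 × 0.2191 = 4.071 × 10^-3 mol
From the 2:1 ratio, n(NaOH) in the aliquot = 2/1 × 4.071 × 10^-3 = 8.142 × 10^-3 mol
[NaOH]_dilute = 8.142 × 10^-3 / 0.02000 = 0.4071 mol/L
Dilution factor = 250.0 / 19.82 = 12.61
[NaOH]_stock = 0.4071 × 12.61 = 5.135 mol/L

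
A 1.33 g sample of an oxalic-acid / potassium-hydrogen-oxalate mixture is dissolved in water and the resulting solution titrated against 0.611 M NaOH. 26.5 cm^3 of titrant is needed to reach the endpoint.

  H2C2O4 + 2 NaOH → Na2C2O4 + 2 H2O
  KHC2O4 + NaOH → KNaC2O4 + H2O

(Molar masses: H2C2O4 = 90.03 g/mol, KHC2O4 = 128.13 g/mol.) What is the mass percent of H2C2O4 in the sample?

n(NaOH) = 0.0265 × 0.611 = 0.0162 mol
Let x = n(H2C2O4), y = n(KHC2O4).
Titrant: 2x + 1y = 0.0162;  mass: 90.03x + 128.13y = 1.33
Solving, x = 4.48 × 10^-3 mol, y = 7.23 × 10^-3 mol
mass of H2C2O4 = 4.48 × 10^-3 × 90.03 = 0.403 g
% H2C2O4 = 0.403 / 1.33 × 100 = 30.3 %

30.3 %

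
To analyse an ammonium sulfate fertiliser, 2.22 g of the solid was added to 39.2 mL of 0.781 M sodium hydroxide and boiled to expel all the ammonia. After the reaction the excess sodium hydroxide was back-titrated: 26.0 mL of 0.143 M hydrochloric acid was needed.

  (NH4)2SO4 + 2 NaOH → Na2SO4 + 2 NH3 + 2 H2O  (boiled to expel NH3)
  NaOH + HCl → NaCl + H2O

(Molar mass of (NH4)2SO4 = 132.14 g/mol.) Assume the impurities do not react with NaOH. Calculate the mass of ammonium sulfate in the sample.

n(NaOH) added = 0.0392 × 0.781 = 0.0306 mol
n(HCl) used in back-titration = 0.0260 × 0.143 = 3.72 × 10^-3 mol
n(NaOH) left over = 3.72 × 10^-3 mol (1:1 ratio)
n(NaOH) consumed by analyte = 0.0306 − 3.72 × 10^-3 = 0.0269 mol
From the 1:2 ratio, n((NH4)2SO4) = 1/2 × 0.0269 = 0.0134 mol
mass of (NH4)2SO4 = 0.0134 × 132.14 = 1.78 g

1.78 g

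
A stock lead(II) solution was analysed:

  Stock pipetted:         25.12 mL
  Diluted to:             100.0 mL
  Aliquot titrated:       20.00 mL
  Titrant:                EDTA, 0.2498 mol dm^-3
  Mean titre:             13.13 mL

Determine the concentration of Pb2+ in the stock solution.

Pb^2+ + EDTA^4- → [Pb(EDTA)]^2-
n(EDTA) = 0.01313 × 0.2498 = 3.280 × 10^-3 mol
n(Pb2+) in the aliquot = 3.280 × 10^-3 mol (1:1 ratio)
[Pb2+]_dilute = 3.280 × 10^-3 / 0.02000 = 0.1640 mol/L
Dilution factor = 100.0 / 25.12 = 3.981
[Pb2+]_stock = 0.1640 × 3.981 = 0.6528 mol/L

0.6528 mol/L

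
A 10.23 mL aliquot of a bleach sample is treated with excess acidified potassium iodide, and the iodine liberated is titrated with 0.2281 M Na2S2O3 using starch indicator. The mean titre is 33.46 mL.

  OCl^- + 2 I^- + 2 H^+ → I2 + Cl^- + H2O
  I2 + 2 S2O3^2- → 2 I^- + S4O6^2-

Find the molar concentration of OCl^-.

0.3730 M

n(S2O3^2-) = 0.03346 × 0.2281 = 7.632 × 10^-3 mol
n(I2) = n(S2O3^2-)/2 = 3.816 × 10^-3 mol
n(OCl^-) in the aliquot = 3.816 × 10^-3 mol (1:1 ratio)
[OCl^-] = 3.816 × 10^-3 / 0.01023 = 0.3730 mol/L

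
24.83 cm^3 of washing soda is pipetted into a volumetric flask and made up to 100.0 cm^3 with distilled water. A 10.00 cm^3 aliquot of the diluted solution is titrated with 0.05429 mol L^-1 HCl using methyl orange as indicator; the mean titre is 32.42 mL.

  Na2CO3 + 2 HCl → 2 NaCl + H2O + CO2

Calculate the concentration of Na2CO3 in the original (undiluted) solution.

n(HCl) = 0.03242 × 0.05429 = 1.760 × 10^-3 mol
From the 1:2 ratio, n(Na2CO3) in the aliquot = 1/2 × 1.760 × 10^-3 = 8.800 × 10^-4 mol
[Na2CO3]_dilute = 8.800 × 10^-4 / 0.01000 = 0.08800 mol/L
Dilution factor = 100.0 / 24.83 = 4.027
[Na2CO3]_stock = 0.08800 × 4.027 = 0.3544 mol/L

0.3544 mol/L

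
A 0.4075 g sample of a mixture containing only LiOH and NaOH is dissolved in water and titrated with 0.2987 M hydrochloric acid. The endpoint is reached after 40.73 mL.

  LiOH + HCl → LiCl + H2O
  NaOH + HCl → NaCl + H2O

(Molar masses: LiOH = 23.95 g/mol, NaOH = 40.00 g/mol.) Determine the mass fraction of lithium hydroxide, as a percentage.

28.98 %

n(HCl) = 0.04073 × 0.2987 = 0.01217 mol
Let x = n(LiOH), y = n(NaOH).
Titrant: 1x + 1y = 0.01217;  mass: 23.95x + 40.00y = 0.4075
Solving, x = 4.931 × 10^-3 mol, y = 7.235 × 10^-3 mol
mass of LiOH = 4.931 × 10^-3 × 23.95 = 0.1181 g
% LiOH = 0.1181 / 0.4075 × 100 = 28.98 %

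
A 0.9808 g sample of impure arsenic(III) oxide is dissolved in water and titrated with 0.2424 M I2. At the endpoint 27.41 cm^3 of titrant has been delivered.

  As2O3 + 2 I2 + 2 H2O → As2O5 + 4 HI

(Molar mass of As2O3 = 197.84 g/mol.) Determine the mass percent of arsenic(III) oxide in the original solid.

n(I2) = 0.02741 L × 0.2424 mol/L = 6.644 × 10^-3 mol
From the 1:2 ratio, n(As2O3) = 1/2 × 6.644 × 10^-3 = 3.322 × 10^-3 mol
mass of As2O3 = 3.322 × 10^-3 × 197.84 g/mol = 0.6572 g
% As2O3 = 0.6572 / 0.9808 × 100 = 67.01 %

67.01 %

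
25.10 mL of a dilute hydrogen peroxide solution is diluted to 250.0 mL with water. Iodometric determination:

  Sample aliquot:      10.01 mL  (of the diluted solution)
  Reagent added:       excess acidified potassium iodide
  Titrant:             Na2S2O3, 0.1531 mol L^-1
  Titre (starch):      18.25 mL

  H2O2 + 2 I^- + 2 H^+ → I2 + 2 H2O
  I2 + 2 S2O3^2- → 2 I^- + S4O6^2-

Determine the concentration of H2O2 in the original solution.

1.390 mol/L

n(S2O3^2-) = 0.01825 × 0.1531 = 2.794 × 10^-3 mol
n(I2) = n(S2O3^2-)/2 = 1.397 × 10^-3 mol
n(H2O2) in the aliquot = 1.397 × 10^-3 mol (1:1 ratio)
[H2O2]_dilute = 1.397 × 10^-3 / 0.01001 = 0.1396 mol/L
[H2O2]_original = 0.1396 × 250.0/25.10 = 1.390 mol/L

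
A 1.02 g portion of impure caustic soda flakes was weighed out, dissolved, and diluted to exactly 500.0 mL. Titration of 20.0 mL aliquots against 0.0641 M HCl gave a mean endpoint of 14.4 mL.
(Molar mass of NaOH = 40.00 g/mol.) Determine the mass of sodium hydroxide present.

0.923 g

NaOH + HCl → NaCl + H2O
n(HCl) per titration = 0.0144 × 0.0641 = 9.23 × 10^-4 mol
n(NaOH) in each aliquot = 9.23 × 10^-4 mol (1:1 ratio)
n(NaOH) in the whole flask = 9.23 × 10^-4 × 500.0/20.0 = 0.0231 mol
mass of NaOH = 0.0231 × 40.00 = 0.923 g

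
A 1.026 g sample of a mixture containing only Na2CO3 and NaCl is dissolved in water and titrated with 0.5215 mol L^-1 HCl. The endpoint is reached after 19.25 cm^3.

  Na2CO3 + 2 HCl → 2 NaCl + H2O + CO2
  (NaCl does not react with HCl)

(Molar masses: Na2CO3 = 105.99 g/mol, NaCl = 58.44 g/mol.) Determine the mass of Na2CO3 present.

0.5320 g

n(HCl) = 0.01925 × 0.5215 = 0.01004 mol
Let x = n(Na2CO3), y = n(NaCl).
Titrant: 2x = 0.01004;  mass: 105.99x + 58.44y = 1.026
Solving, x = 5.019 × 10^-3 mol, y = 8.453 × 10^-3 mol
mass of Na2CO3 = 5.019 × 10^-3 × 105.99 = 0.5320 g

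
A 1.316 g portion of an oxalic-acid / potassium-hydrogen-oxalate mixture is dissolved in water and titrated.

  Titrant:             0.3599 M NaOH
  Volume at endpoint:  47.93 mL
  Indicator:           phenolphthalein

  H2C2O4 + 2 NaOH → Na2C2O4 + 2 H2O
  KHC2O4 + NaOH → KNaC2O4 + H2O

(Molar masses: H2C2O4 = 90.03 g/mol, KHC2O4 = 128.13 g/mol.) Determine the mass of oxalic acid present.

n(NaOH) = 0.04793 × 0.3599 = 0.01725 mol
Let x = n(H2C2O4), y = n(KHC2O4).
Titrant: 2x + 1y = 0.01725;  mass: 90.03x + 128.13y = 1.316
Solving, x = 5.380 × 10^-3 mol, y = 6.491 × 10^-3 mol
mass of H2C2O4 = 5.380 × 10^-3 × 90.03 = 0.4843 g

0.4843 g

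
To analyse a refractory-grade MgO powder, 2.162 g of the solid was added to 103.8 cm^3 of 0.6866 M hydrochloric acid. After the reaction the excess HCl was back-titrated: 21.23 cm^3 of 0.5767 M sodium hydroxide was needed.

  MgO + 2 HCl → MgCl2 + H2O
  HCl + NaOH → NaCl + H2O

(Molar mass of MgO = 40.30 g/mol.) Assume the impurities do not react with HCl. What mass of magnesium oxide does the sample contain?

n(HCl) added = 0.1038 × 0.6866 = 0.07127 mol
n(NaOH) used in back-titration = 0.02123 × 0.5767 = 0.01224 mol
n(HCl) left over = 0.01224 mol (1:1 ratio)
n(HCl) consumed by analyte = 0.07127 − 0.01224 = 0.05903 mol
From the 1:2 ratio, n(MgO) = 1/2 × 0.05903 = 0.02951 mol
mass of MgO = 0.02951 × 40.30 = 1.189 g

1.189 g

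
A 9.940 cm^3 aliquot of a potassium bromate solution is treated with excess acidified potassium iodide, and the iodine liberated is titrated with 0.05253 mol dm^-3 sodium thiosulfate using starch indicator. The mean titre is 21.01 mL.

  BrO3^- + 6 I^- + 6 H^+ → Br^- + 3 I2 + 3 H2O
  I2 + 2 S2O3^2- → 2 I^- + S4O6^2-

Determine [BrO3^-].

0.01851 mol/L

n(S2O3^2-) = 0.02101 × 0.05253 = 1.104 × 10^-3 mol
n(I2) = n(S2O3^2-)/2 = 5.518 × 10^-4 mol
From the 1:3 ratio, n(BrO3^-) in the aliquot = 1/3 × 5.518 × 10^-4 = 1.839 × 10^-4 mol
[BrO3^-] = 1.839 × 10^-4 / 0.009940 = 0.01851 mol/L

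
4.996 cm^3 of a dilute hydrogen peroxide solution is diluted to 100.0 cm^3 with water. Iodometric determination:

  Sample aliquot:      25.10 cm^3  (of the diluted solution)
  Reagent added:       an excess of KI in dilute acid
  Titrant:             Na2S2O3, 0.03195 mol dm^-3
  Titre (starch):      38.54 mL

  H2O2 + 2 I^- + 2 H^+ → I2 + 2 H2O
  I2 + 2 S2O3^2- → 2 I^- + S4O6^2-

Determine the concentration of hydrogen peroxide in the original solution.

0.4910 mol/L

n(S2O3^2-) = 0.03854 × 0.03195 = 1.231 × 10^-3 mol
n(I2) = n(S2O3^2-)/2 = 6.157 × 10^-4 mol
n(H2O2) in the aliquot = 6.157 × 10^-4 mol (1:1 ratio)
[H2O2]_dilute = 6.157 × 10^-4 / 0.02510 = 0.02453 mol/L
[H2O2]_original = 0.02453 × 100.0/4.996 = 0.4910 mol/L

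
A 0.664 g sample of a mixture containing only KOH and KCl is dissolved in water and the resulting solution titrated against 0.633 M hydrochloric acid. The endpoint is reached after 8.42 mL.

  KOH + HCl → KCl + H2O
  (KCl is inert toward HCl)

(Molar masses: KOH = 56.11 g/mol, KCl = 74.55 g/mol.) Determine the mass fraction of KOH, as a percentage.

45.0 %

n(HCl) = 0.00842 × 0.633 = 5.33 × 10^-3 mol
Let x = n(KOH), y = n(KCl).
Titrant: 1x = 5.33 × 10^-3;  mass: 56.11x + 74.55y = 0.664
Solving, x = 5.33 × 10^-3 mol, y = 4.90 × 10^-3 mol
mass of KOH = 5.33 × 10^-3 × 56.11 = 0.299 g
% KOH = 0.299 / 0.664 × 100 = 45.0 %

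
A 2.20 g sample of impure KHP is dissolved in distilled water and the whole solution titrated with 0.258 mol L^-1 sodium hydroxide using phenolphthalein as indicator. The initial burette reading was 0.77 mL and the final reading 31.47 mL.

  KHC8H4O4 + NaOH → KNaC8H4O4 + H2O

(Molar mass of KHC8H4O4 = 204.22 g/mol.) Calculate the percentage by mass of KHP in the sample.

73.5 %

n(NaOH) = 0.0307 L × 0.258 mol/L = 7.92 × 10^-3 mol
n(KHC8H4O4) = 7.92 × 10^-3 mol (1:1 ratio)
mass of KHC8H4O4 = 7.92 × 10^-3 × 204.22 g/mol = 1.62 g
% KHC8H4O4 = 1.62 / 2.20 × 100 = 73.5 %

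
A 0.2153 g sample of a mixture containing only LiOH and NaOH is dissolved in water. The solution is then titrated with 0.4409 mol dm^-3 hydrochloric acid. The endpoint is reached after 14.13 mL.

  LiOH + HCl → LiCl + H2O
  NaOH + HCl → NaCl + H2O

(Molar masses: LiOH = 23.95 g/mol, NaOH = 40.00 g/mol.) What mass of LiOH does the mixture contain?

n(HCl) = 0.01413 × 0.4409 = 6.230 × 10^-3 mol
Let x = n(LiOH), y = n(NaOH).
Titrant: 1x + 1y = 6.230 × 10^-3;  mass: 23.95x + 40.00y = 0.2153
Solving, x = 2.112 × 10^-3 mol, y = 4.118 × 10^-3 mol
mass of LiOH = 2.112 × 10^-3 × 23.95 = 0.05058 g

0.05058 g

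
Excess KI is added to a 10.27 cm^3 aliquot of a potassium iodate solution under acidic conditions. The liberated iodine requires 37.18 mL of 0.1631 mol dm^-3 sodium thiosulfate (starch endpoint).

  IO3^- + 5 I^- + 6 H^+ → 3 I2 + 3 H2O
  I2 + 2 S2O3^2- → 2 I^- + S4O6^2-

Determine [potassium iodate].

0.09841 mol/L

n(S2O3^2-) = 0.03718 × 0.1631 = 6.064 × 10^-3 mol
n(I2) = n(S2O3^2-)/2 = 3.032 × 10^-3 mol
From the 1:3 ratio, n(IO3^-) in the aliquot = 1/3 × 3.032 × 10^-3 = 1.011 × 10^-3 mol
[IO3^-] = 1.011 × 10^-3 / 0.01027 = 0.09841 mol/L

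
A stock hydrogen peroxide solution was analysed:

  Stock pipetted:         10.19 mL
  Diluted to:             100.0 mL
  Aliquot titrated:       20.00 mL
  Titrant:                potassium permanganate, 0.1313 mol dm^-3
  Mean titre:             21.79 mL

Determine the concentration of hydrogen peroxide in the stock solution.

2 MnO4^- + 5 H2O2 + 6 H^+ → 2 Mn^2+ + 5 O2 + 8 H2O
n(KMnO4) = 0.02179 × 0.1313 = 2.861 × 10^-3 mol
From the 5:2 ratio, n(H2O2) in the aliquot = 5/2 × 2.861 × 10^-3 = 7.153 × 10^-3 mol
[H2O2]_dilute = 7.153 × 10^-3 / 0.02000 = 0.3576 mol/L
Dilution factor = 100.0 / 10.19 = 9.814
[H2O2]_stock = 0.3576 × 9.814 = 3.510 mol/L

3.510 mol/L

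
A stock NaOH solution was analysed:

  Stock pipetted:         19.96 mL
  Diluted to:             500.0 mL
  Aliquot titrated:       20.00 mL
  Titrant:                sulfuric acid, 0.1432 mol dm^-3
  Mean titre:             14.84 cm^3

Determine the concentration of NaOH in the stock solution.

5.323 mol/L

2 NaOH + H2SO4 → Na2SO4 + 2 H2O
n(H2SO4) = 0.01484 × 0.1432 = 2.125 × 10^-3 mol
From the 2:1 ratio, n(NaOH) in the aliquot = 2/1 × 2.125 × 10^-3 = 4.250 × 10^-3 mol
[NaOH]_dilute = 4.250 × 10^-3 / 0.02000 = 0.2125 mol/L
Dilution factor = 500.0 / 19.96 = 25.05
[NaOH]_stock = 0.2125 × 25.05 = 5.323 mol/L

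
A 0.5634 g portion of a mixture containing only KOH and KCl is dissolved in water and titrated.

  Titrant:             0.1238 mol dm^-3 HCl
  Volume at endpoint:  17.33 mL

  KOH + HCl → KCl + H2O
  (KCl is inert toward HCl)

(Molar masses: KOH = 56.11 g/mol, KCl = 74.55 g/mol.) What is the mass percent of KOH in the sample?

n(HCl) = 0.01733 × 0.1238 = 2.145 × 10^-3 mol
Let x = n(KOH), y = n(KCl).
Titrant: 1x = 2.145 × 10^-3;  mass: 56.11x + 74.55y = 0.5634
Solving, x = 2.145 × 10^-3 mol, y = 5.943 × 10^-3 mol
mass of KOH = 2.145 × 10^-3 × 56.11 = 0.1204 g
% KOH = 0.1204 / 0.5634 × 100 = 21.37 %

21.37 %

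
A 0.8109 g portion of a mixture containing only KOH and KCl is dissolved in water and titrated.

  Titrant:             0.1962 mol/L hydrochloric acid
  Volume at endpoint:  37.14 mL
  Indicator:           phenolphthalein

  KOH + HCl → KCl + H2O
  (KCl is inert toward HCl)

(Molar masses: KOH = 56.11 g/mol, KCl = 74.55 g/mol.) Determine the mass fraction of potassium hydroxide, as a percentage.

50.42 %

n(HCl) = 0.03714 × 0.1962 = 7.287 × 10^-3 mol
Let x = n(KOH), y = n(KCl).
Titrant: 1x = 7.287 × 10^-3;  mass: 56.11x + 74.55y = 0.8109
Solving, x = 7.287 × 10^-3 mol, y = 5.393 × 10^-3 mol
mass of KOH = 7.287 × 10^-3 × 56.11 = 0.4089 g
% KOH = 0.4089 / 0.8109 × 100 = 50.42 %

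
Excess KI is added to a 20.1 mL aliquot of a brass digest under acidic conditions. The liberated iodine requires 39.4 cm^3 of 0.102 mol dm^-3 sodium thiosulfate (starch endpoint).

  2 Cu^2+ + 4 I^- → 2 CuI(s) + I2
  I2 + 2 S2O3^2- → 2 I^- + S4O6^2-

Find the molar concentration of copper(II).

0.200 mol/L

n(S2O3^2-) = 0.0394 × 0.102 = 4.02 × 10^-3 mol
n(I2) = n(S2O3^2-)/2 = 2.01 × 10^-3 mol
From the 2:1 ratio, n(Cu2+) in the aliquot = 2/1 × 2.01 × 10^-3 = 4.02 × 10^-3 mol
[Cu2+] = 4.02 × 10^-3 / 0.0201 = 0.200 mol/L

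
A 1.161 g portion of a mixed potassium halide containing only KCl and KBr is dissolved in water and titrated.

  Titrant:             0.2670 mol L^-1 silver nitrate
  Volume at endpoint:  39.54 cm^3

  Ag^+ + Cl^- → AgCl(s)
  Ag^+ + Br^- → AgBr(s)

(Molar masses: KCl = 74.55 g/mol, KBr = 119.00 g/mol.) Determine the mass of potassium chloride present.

n(AgNO3) = 0.03954 × 0.2670 = 0.01056 mol
Let x = n(KCl), y = n(KBr).
Titrant: 1x + 1y = 0.01056;  mass: 74.55x + 119.00y = 1.161
Solving, x = 2.144 × 10^-3 mol, y = 8.413 × 10^-3 mol
mass of KCl = 2.144 × 10^-3 × 74.55 = 0.1598 g

0.1598 g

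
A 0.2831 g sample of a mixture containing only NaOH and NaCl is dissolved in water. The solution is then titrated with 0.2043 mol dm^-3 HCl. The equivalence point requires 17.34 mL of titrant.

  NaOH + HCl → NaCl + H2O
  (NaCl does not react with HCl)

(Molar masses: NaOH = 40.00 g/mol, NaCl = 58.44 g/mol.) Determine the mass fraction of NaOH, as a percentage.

50.05 %

n(HCl) = 0.01734 × 0.2043 = 3.543 × 10^-3 mol
Let x = n(NaOH), y = n(NaCl).
Titrant: 1x = 3.543 × 10^-3;  mass: 40.00x + 58.44y = 0.2831
Solving, x = 3.543 × 10^-3 mol, y = 2.420 × 10^-3 mol
mass of NaOH = 3.543 × 10^-3 × 40.00 = 0.1417 g
% NaOH = 0.1417 / 0.2831 × 100 = 50.05 %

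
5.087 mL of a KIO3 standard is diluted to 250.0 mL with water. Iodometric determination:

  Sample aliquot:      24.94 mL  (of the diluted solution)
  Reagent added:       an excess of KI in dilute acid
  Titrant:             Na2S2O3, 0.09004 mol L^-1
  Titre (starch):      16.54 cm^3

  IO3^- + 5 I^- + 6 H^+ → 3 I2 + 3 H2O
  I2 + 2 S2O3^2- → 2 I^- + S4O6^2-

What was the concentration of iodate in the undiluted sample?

0.4891 mol/L

n(S2O3^2-) = 0.01654 × 0.09004 = 1.489 × 10^-3 mol
n(I2) = n(S2O3^2-)/2 = 7.446 × 10^-4 mol
From the 1:3 ratio, n(IO3^-) in the aliquot = 1/3 × 7.446 × 10^-4 = 2.482 × 10^-4 mol
[IO3^-]_dilute = 2.482 × 10^-4 / 0.02494 = 0.009952 mol/L
[IO3^-]_original = 0.009952 × 250.0/5.087 = 0.4891 mol/L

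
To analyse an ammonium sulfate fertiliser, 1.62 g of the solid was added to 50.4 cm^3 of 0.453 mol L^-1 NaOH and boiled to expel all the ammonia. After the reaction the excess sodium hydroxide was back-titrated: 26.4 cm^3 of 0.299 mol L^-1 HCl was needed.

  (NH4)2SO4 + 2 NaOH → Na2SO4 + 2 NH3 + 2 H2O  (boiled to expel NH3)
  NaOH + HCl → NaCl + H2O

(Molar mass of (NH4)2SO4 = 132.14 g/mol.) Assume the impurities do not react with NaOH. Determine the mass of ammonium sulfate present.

n(NaOH) added = 0.0504 × 0.453 = 0.0228 mol
n(HCl) used in back-titration = 0.0264 × 0.299 = 7.89 × 10^-3 mol
n(NaOH) left over = 7.89 × 10^-3 mol (1:1 ratio)
n(NaOH) consumed by analyte = 0.0228 − 7.89 × 10^-3 = 0.0149 mol
From the 1:2 ratio, n((NH4)2SO4) = 1/2 × 0.0149 = 7.47 × 10^-3 mol
mass of (NH4)2SO4 = 7.47 × 10^-3 × 132.14 = 0.987 g

0.987 g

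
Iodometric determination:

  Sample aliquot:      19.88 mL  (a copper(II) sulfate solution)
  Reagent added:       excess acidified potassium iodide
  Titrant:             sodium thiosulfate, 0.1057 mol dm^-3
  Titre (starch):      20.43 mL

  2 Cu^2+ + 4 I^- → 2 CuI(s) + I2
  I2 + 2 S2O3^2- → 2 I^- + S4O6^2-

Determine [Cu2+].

n(S2O3^2-) = 0.02043 × 0.1057 = 2.159 × 10^-3 mol
n(I2) = n(S2O3^2-)/2 = 1.080 × 10^-3 mol
From the 2:1 ratio, n(Cu2+) in the aliquot = 2/1 × 1.080 × 10^-3 = 2.159 × 10^-3 mol
[Cu2+] = 2.159 × 10^-3 / 0.01988 = 0.1086 mol/L

0.1086 mol/L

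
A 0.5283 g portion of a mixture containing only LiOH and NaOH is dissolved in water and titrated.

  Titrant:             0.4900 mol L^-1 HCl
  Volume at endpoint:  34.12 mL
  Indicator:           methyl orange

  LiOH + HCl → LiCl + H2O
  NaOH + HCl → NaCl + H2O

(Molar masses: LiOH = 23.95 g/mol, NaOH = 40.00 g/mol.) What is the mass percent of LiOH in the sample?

n(HCl) = 0.03412 × 0.4900 = 0.01672 mol
Let x = n(LiOH), y = n(NaOH).
Titrant: 1x + 1y = 0.01672;  mass: 23.95x + 40.00y = 0.5283
Solving, x = 8.751 × 10^-3 mol, y = 7.968 × 10^-3 mol
mass of LiOH = 8.751 × 10^-3 × 23.95 = 0.2096 g
% LiOH = 0.2096 / 0.5283 × 100 = 39.67 %

39.67 %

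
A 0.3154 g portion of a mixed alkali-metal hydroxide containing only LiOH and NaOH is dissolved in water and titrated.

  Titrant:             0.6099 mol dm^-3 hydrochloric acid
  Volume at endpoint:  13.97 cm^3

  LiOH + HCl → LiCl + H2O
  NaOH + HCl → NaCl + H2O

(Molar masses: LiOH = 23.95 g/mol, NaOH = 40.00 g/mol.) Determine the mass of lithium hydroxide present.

n(HCl) = 0.01397 × 0.6099 = 8.520 × 10^-3 mol
Let x = n(LiOH), y = n(NaOH).
Titrant: 1x + 1y = 8.520 × 10^-3;  mass: 23.95x + 40.00y = 0.3154
Solving, x = 1.583 × 10^-3 mol, y = 6.937 × 10^-3 mol
mass of LiOH = 1.583 × 10^-3 × 23.95 = 0.03792 g

0.03792 g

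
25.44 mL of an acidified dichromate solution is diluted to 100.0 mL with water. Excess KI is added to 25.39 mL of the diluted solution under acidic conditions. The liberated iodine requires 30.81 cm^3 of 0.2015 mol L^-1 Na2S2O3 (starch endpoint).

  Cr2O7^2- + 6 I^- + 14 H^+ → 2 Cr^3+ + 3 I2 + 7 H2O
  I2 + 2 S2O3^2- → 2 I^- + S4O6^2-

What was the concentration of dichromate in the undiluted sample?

0.1602 mol/L

n(S2O3^2-) = 0.03081 × 0.2015 = 6.208 × 10^-3 mol
n(I2) = n(S2O3^2-)/2 = 3.104 × 10^-3 mol
From the 1:3 ratio, n(Cr2O7^2-) in the aliquot = 1/3 × 3.104 × 10^-3 = 1.035 × 10^-3 mol
[Cr2O7^2-]_dilute = 1.035 × 10^-3 / 0.02539 = 0.04075 mol/L
[Cr2O7^2-]_original = 0.04075 × 100.0/25.44 = 0.1602 mol/L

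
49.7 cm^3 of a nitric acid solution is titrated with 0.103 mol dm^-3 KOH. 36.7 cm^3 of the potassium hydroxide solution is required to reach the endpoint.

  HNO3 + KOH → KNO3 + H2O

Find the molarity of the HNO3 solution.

0.0761 mol/L

n(KOH) = 0.0367 L × 0.103 mol/L = 3.78 × 10^-3 mol
n(HNO3) = 3.78 × 10^-3 mol (1:1 mole ratio)
[HNO3] = 3.78 × 10^-3 mol / 0.0497 L = 0.0761 mol/L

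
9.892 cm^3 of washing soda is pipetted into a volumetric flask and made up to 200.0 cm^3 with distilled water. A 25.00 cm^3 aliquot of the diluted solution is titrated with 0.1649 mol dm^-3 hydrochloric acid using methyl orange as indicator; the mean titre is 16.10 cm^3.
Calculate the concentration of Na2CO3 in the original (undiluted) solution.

Na2CO3 + 2 HCl → 2 NaCl + H2O + CO2
n(HCl) = 0.01610 × 0.1649 = 2.655 × 10^-3 mol
From the 1:2 ratio, n(Na2CO3) in the aliquot = 1/2 × 2.655 × 10^-3 = 1.327 × 10^-3 mol
[Na2CO3]_dilute = 1.327 × 10^-3 / 0.02500 = 0.05310 mol/L
Dilution factor = 200.0 / 9.892 = 20.22
[Na2CO3]_stock = 0.05310 × 20.22 = 1.074 mol/L

1.074 mol/L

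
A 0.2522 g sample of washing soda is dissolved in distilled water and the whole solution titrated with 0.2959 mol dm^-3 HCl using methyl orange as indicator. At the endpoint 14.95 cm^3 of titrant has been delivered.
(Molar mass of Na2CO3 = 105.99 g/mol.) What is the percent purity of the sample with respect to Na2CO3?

Na2CO3 + 2 HCl → 2 NaCl + H2O + CO2
n(HCl) = 0.01495 L × 0.2959 mol/L = 4.424 × 10^-3 mol
From the 1:2 ratio, n(Na2CO3) = 1/2 × 4.424 × 10^-3 = 2.212 × 10^-3 mol
mass of Na2CO3 = 2.212 × 10^-3 × 105.99 g/mol = 0.2344 g
% Na2CO3 = 0.2344 / 0.2522 × 100 = 92.96 %

92.96 %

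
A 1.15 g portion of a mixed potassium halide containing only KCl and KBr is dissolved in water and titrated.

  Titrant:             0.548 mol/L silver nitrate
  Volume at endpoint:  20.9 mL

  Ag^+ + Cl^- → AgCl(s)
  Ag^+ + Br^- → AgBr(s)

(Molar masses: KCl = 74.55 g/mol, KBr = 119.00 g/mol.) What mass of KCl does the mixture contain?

n(AgNO3) = 0.0209 × 0.548 = 0.0115 mol
Let x = n(KCl), y = n(KBr).
Titrant: 1x + 1y = 0.0115;  mass: 74.55x + 119.00y = 1.15
Solving, x = 4.79 × 10^-3 mol, y = 6.66 × 10^-3 mol
mass of KCl = 4.79 × 10^-3 × 74.55 = 0.357 g

0.357 g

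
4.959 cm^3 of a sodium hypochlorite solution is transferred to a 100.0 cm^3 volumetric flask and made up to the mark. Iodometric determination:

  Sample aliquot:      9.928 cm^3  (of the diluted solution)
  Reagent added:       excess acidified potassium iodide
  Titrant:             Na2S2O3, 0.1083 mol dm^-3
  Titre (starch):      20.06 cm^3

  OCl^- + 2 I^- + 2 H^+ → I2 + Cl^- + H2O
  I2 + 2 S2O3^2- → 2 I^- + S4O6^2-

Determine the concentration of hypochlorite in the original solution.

n(S2O3^2-) = 0.02006 × 0.1083 = 2.172 × 10^-3 mol
n(I2) = n(S2O3^2-)/2 = 1.086 × 10^-3 mol
n(OCl^-) in the aliquot = 1.086 × 10^-3 mol (1:1 ratio)
[OCl^-]_dilute = 1.086 × 10^-3 / 0.009928 = 0.1094 mol/L
[OCl^-]_original = 0.1094 × 100.0/4.959 = 2.206 mol/L

2.206 mol/L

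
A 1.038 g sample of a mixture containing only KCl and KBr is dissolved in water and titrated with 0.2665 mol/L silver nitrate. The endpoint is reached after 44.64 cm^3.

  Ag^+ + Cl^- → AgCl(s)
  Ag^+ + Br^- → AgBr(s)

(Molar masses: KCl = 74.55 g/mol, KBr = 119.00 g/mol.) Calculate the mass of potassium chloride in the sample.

0.6334 g

n(AgNO3) = 0.04464 × 0.2665 = 0.01190 mol
Let x = n(KCl), y = n(KBr).
Titrant: 1x + 1y = 0.01190;  mass: 74.55x + 119.00y = 1.038
Solving, x = 8.497 × 10^-3 mol, y = 3.400 × 10^-3 mol
mass of KCl = 8.497 × 10^-3 × 74.55 = 0.6334 g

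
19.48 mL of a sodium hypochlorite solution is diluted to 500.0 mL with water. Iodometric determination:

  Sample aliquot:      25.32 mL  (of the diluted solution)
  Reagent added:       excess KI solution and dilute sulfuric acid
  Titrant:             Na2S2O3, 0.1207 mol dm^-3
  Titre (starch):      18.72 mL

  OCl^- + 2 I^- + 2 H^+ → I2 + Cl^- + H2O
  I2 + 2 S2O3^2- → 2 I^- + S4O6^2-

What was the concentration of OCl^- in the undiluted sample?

n(S2O3^2-) = 0.01872 × 0.1207 = 2.260 × 10^-3 mol
n(I2) = n(S2O3^2-)/2 = 1.130 × 10^-3 mol
n(OCl^-) in the aliquot = 1.130 × 10^-3 mol (1:1 ratio)
[OCl^-]_dilute = 1.130 × 10^-3 / 0.02532 = 0.04462 mol/L
[OCl^-]_original = 0.04462 × 500.0/19.48 = 1.145 mol/L

1.145 mol/L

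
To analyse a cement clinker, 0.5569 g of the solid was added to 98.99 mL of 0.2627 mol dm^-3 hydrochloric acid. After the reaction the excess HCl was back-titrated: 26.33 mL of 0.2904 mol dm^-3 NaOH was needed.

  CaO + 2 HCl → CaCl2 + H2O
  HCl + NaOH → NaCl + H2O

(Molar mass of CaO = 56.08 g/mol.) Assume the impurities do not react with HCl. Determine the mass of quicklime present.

n(HCl) added = 0.09899 × 0.2627 = 0.02600 mol
n(NaOH) used in back-titration = 0.02633 × 0.2904 = 7.646 × 10^-3 mol
n(HCl) left over = 7.646 × 10^-3 mol (1:1 ratio)
n(HCl) consumed by analyte = 0.02600 − 7.646 × 10^-3 = 0.01836 mol
From the 1:2 ratio, n(CaO) = 1/2 × 0.01836 = 9.179 × 10^-3 mol
mass of CaO = 9.179 × 10^-3 × 56.08 = 0.5148 g

0.5148 g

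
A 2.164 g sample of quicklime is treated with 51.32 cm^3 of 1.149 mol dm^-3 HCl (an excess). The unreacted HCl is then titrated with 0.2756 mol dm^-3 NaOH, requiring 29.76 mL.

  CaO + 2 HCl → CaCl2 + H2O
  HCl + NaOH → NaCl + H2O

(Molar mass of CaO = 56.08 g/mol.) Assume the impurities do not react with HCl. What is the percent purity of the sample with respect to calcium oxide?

n(HCl) added = 0.05132 × 1.149 = 0.05897 mol
n(NaOH) used in back-titration = 0.02976 × 0.2756 = 8.202 × 10^-3 mol
n(HCl) left over = 8.202 × 10^-3 mol (1:1 ratio)
n(HCl) consumed by analyte = 0.05897 − 8.202 × 10^-3 = 0.05076 mol
From the 1:2 ratio, n(CaO) = 1/2 × 0.05076 = 0.02538 mol
mass of CaO = 0.02538 × 56.08 = 1.423 g
% CaO = 1.423 / 2.164 × 100 = 65.78 %

65.78 %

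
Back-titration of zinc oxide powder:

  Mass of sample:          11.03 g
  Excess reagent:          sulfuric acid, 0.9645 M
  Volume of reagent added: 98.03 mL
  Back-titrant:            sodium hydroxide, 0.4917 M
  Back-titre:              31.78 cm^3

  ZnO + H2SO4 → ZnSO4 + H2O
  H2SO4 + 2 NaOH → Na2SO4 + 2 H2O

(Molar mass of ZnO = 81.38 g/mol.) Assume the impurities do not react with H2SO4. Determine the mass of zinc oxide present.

n(H2SO4) added = 0.09803 × 0.9645 = 0.09455 mol
n(NaOH) used in back-titration = 0.03178 × 0.4917 = 0.01563 mol
From the 1:2 ratio, n(H2SO4) left over = 1/2 × 0.01563 = 7.813 × 10^-3 mol
n(H2SO4) consumed by analyte = 0.09455 − 7.813 × 10^-3 = 0.08674 mol
n(ZnO) = 0.08674 mol (1:1 ratio)
mass of ZnO = 0.08674 × 81.38 = 7.059 g

7.059 g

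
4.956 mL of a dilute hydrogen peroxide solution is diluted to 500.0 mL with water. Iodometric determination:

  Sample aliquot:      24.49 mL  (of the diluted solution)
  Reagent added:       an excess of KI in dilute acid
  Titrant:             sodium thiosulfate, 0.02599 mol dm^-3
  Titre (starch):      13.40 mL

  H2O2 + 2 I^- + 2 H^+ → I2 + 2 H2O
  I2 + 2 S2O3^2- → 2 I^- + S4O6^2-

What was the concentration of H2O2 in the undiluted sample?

n(S2O3^2-) = 0.01340 × 0.02599 = 3.483 × 10^-4 mol
n(I2) = n(S2O3^2-)/2 = 1.741 × 10^-4 mol
n(H2O2) in the aliquot = 1.741 × 10^-4 mol (1:1 ratio)
[H2O2]_dilute = 1.741 × 10^-4 / 0.02449 = 0.007110 mol/L
[H2O2]_original = 0.007110 × 500.0/4.956 = 0.7173 mol/L

0.7173 mol/L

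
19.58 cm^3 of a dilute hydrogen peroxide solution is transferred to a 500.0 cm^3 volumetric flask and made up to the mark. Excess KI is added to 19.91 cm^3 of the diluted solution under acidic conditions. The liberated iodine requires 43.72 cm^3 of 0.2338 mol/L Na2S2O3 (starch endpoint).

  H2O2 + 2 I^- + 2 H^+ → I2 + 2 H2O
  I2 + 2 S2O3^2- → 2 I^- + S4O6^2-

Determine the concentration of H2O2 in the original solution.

n(S2O3^2-) = 0.04372 × 0.2338 = 0.01022 mol
n(I2) = n(S2O3^2-)/2 = 5.111 × 10^-3 mol
n(H2O2) in the aliquot = 5.111 × 10^-3 mol (1:1 ratio)
[H2O2]_dilute = 5.111 × 10^-3 / 0.01991 = 0.2567 mol/L
[H2O2]_original = 0.2567 × 500.0/19.58 = 6.555 mol/L

6.555 mol/L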